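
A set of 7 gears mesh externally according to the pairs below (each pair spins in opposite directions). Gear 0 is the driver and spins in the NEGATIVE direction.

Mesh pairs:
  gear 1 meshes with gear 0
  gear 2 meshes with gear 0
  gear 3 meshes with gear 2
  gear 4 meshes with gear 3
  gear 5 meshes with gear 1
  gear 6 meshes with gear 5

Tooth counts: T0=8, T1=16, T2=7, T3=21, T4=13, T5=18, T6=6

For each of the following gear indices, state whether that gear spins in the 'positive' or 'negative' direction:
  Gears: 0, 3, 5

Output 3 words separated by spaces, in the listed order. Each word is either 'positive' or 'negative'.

Answer: negative negative negative

Derivation:
Gear 0 (driver): negative (depth 0)
  gear 1: meshes with gear 0 -> depth 1 -> positive (opposite of gear 0)
  gear 2: meshes with gear 0 -> depth 1 -> positive (opposite of gear 0)
  gear 3: meshes with gear 2 -> depth 2 -> negative (opposite of gear 2)
  gear 4: meshes with gear 3 -> depth 3 -> positive (opposite of gear 3)
  gear 5: meshes with gear 1 -> depth 2 -> negative (opposite of gear 1)
  gear 6: meshes with gear 5 -> depth 3 -> positive (opposite of gear 5)
Queried indices 0, 3, 5 -> negative, negative, negative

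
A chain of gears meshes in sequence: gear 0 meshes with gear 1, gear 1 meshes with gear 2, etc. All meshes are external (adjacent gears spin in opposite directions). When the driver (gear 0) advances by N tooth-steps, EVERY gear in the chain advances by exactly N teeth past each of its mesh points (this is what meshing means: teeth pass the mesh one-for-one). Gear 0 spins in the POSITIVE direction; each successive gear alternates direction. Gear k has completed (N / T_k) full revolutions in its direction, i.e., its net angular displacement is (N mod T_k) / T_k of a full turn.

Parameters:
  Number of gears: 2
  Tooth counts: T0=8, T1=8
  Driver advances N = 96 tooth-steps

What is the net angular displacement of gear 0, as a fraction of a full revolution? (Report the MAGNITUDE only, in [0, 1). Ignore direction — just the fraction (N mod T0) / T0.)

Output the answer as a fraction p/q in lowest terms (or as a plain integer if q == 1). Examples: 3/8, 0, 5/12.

Answer: 0

Derivation:
Chain of 2 gears, tooth counts: [8, 8]
  gear 0: T0=8, direction=positive, advance = 96 mod 8 = 0 teeth = 0/8 turn
  gear 1: T1=8, direction=negative, advance = 96 mod 8 = 0 teeth = 0/8 turn
Gear 0: 96 mod 8 = 0
Fraction = 0 / 8 = 0/1 (gcd(0,8)=8) = 0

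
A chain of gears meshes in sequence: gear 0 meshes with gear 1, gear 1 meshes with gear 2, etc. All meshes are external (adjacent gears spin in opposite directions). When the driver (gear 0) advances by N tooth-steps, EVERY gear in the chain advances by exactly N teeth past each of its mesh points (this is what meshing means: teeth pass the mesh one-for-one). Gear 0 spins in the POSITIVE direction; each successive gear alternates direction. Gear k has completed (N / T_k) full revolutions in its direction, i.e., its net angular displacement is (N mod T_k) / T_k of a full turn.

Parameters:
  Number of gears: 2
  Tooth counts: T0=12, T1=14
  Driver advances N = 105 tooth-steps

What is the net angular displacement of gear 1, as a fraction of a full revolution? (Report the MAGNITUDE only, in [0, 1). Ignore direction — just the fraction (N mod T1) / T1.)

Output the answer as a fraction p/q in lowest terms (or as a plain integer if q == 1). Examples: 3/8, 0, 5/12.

Answer: 1/2

Derivation:
Chain of 2 gears, tooth counts: [12, 14]
  gear 0: T0=12, direction=positive, advance = 105 mod 12 = 9 teeth = 9/12 turn
  gear 1: T1=14, direction=negative, advance = 105 mod 14 = 7 teeth = 7/14 turn
Gear 1: 105 mod 14 = 7
Fraction = 7 / 14 = 1/2 (gcd(7,14)=7) = 1/2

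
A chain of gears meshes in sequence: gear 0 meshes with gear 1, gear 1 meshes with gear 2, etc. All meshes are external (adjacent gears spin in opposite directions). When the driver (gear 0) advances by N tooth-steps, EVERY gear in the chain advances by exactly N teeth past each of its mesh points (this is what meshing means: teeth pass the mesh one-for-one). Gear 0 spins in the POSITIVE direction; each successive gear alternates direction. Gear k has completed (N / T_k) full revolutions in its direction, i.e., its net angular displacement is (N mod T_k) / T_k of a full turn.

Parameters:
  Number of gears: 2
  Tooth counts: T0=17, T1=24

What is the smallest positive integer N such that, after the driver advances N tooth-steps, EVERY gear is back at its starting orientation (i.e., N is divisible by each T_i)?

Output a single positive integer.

Gear k returns to start when N is a multiple of T_k.
All gears at start simultaneously when N is a common multiple of [17, 24]; the smallest such N is lcm(17, 24).
Start: lcm = T0 = 17
Fold in T1=24: gcd(17, 24) = 1; lcm(17, 24) = 17 * 24 / 1 = 408 / 1 = 408
Full cycle length = 408

Answer: 408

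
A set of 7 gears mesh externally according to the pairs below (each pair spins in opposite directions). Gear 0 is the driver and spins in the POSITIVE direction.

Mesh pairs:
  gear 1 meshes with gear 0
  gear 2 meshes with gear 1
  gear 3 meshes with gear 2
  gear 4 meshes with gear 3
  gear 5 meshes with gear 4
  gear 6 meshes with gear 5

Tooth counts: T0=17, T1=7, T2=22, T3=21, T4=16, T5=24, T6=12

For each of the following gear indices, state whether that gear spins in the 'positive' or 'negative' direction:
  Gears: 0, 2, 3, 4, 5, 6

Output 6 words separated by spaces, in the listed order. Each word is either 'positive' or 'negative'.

Answer: positive positive negative positive negative positive

Derivation:
Gear 0 (driver): positive (depth 0)
  gear 1: meshes with gear 0 -> depth 1 -> negative (opposite of gear 0)
  gear 2: meshes with gear 1 -> depth 2 -> positive (opposite of gear 1)
  gear 3: meshes with gear 2 -> depth 3 -> negative (opposite of gear 2)
  gear 4: meshes with gear 3 -> depth 4 -> positive (opposite of gear 3)
  gear 5: meshes with gear 4 -> depth 5 -> negative (opposite of gear 4)
  gear 6: meshes with gear 5 -> depth 6 -> positive (opposite of gear 5)
Queried indices 0, 2, 3, 4, 5, 6 -> positive, positive, negative, positive, negative, positive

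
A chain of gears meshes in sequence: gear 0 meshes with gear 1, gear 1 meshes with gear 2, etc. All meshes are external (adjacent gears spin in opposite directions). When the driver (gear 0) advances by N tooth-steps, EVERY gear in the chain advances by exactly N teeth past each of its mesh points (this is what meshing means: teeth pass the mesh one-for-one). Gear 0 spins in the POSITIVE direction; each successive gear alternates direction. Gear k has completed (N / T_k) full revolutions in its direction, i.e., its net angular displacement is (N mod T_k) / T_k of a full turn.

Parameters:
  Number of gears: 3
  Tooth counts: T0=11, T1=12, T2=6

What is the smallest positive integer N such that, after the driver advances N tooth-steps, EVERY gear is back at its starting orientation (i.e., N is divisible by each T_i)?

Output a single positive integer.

Gear k returns to start when N is a multiple of T_k.
All gears at start simultaneously when N is a common multiple of [11, 12, 6]; the smallest such N is lcm(11, 12, 6).
Start: lcm = T0 = 11
Fold in T1=12: gcd(11, 12) = 1; lcm(11, 12) = 11 * 12 / 1 = 132 / 1 = 132
Fold in T2=6: gcd(132, 6) = 6; lcm(132, 6) = 132 * 6 / 6 = 792 / 6 = 132
Full cycle length = 132

Answer: 132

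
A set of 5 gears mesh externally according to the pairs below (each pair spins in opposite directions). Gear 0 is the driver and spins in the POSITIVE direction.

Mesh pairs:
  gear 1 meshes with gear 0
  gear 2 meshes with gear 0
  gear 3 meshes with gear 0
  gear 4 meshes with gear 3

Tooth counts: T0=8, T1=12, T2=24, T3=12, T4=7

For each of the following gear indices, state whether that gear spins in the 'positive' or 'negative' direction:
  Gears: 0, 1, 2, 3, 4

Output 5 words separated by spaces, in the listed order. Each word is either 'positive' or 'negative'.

Answer: positive negative negative negative positive

Derivation:
Gear 0 (driver): positive (depth 0)
  gear 1: meshes with gear 0 -> depth 1 -> negative (opposite of gear 0)
  gear 2: meshes with gear 0 -> depth 1 -> negative (opposite of gear 0)
  gear 3: meshes with gear 0 -> depth 1 -> negative (opposite of gear 0)
  gear 4: meshes with gear 3 -> depth 2 -> positive (opposite of gear 3)
Queried indices 0, 1, 2, 3, 4 -> positive, negative, negative, negative, positive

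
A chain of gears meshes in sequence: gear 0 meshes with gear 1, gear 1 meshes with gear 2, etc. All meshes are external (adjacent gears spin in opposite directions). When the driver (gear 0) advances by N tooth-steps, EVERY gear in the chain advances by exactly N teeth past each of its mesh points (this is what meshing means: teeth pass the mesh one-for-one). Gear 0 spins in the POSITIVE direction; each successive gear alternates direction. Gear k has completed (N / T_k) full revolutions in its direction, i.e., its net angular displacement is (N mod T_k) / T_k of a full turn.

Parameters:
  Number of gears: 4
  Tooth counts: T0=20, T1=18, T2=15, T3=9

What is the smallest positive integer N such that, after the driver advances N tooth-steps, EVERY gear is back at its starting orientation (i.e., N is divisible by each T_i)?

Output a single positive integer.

Answer: 180

Derivation:
Gear k returns to start when N is a multiple of T_k.
All gears at start simultaneously when N is a common multiple of [20, 18, 15, 9]; the smallest such N is lcm(20, 18, 15, 9).
Start: lcm = T0 = 20
Fold in T1=18: gcd(20, 18) = 2; lcm(20, 18) = 20 * 18 / 2 = 360 / 2 = 180
Fold in T2=15: gcd(180, 15) = 15; lcm(180, 15) = 180 * 15 / 15 = 2700 / 15 = 180
Fold in T3=9: gcd(180, 9) = 9; lcm(180, 9) = 180 * 9 / 9 = 1620 / 9 = 180
Full cycle length = 180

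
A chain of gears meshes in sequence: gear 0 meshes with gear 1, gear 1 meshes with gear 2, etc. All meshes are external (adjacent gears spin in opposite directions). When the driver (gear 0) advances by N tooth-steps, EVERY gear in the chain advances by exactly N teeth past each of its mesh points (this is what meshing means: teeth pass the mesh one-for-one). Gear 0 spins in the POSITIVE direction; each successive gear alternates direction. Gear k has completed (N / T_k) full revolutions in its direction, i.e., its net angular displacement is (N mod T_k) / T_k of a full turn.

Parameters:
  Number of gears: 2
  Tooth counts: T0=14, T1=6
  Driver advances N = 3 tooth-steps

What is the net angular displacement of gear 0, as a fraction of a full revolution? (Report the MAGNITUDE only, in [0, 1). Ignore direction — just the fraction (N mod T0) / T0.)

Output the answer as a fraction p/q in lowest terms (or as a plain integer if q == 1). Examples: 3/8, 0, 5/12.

Answer: 3/14

Derivation:
Chain of 2 gears, tooth counts: [14, 6]
  gear 0: T0=14, direction=positive, advance = 3 mod 14 = 3 teeth = 3/14 turn
  gear 1: T1=6, direction=negative, advance = 3 mod 6 = 3 teeth = 3/6 turn
Gear 0: 3 mod 14 = 3
Fraction = 3 / 14 = 3/14 (gcd(3,14)=1) = 3/14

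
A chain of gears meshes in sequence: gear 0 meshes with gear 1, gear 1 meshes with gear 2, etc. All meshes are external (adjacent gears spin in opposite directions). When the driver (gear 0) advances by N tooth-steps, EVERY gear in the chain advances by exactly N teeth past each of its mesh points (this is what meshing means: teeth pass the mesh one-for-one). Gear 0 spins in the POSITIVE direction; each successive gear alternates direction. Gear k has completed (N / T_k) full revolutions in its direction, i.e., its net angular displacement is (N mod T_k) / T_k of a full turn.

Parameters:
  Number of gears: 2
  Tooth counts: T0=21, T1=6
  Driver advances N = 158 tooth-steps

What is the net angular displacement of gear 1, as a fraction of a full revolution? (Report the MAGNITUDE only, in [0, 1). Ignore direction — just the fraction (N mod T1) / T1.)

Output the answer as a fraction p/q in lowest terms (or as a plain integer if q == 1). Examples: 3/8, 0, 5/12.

Chain of 2 gears, tooth counts: [21, 6]
  gear 0: T0=21, direction=positive, advance = 158 mod 21 = 11 teeth = 11/21 turn
  gear 1: T1=6, direction=negative, advance = 158 mod 6 = 2 teeth = 2/6 turn
Gear 1: 158 mod 6 = 2
Fraction = 2 / 6 = 1/3 (gcd(2,6)=2) = 1/3

Answer: 1/3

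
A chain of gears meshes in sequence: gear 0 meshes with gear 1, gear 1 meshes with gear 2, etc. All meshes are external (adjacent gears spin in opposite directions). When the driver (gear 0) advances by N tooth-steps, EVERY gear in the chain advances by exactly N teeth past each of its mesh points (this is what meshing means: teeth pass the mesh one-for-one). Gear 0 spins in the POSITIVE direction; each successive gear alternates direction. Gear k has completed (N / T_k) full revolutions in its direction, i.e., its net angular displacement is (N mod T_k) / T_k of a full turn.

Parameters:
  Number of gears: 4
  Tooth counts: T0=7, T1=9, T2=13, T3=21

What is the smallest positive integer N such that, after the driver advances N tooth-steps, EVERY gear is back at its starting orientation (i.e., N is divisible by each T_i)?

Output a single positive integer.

Gear k returns to start when N is a multiple of T_k.
All gears at start simultaneously when N is a common multiple of [7, 9, 13, 21]; the smallest such N is lcm(7, 9, 13, 21).
Start: lcm = T0 = 7
Fold in T1=9: gcd(7, 9) = 1; lcm(7, 9) = 7 * 9 / 1 = 63 / 1 = 63
Fold in T2=13: gcd(63, 13) = 1; lcm(63, 13) = 63 * 13 / 1 = 819 / 1 = 819
Fold in T3=21: gcd(819, 21) = 21; lcm(819, 21) = 819 * 21 / 21 = 17199 / 21 = 819
Full cycle length = 819

Answer: 819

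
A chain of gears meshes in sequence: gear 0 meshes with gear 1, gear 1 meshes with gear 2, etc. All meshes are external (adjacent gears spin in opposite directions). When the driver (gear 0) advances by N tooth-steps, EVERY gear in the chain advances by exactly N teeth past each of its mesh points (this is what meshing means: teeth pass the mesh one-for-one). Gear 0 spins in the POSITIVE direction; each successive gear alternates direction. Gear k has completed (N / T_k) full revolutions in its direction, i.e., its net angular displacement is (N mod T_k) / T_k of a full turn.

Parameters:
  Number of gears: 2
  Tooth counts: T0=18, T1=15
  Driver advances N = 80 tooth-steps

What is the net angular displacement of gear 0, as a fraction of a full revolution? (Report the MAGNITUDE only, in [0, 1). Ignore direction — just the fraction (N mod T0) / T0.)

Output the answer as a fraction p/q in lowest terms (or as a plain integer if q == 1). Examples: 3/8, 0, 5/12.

Answer: 4/9

Derivation:
Chain of 2 gears, tooth counts: [18, 15]
  gear 0: T0=18, direction=positive, advance = 80 mod 18 = 8 teeth = 8/18 turn
  gear 1: T1=15, direction=negative, advance = 80 mod 15 = 5 teeth = 5/15 turn
Gear 0: 80 mod 18 = 8
Fraction = 8 / 18 = 4/9 (gcd(8,18)=2) = 4/9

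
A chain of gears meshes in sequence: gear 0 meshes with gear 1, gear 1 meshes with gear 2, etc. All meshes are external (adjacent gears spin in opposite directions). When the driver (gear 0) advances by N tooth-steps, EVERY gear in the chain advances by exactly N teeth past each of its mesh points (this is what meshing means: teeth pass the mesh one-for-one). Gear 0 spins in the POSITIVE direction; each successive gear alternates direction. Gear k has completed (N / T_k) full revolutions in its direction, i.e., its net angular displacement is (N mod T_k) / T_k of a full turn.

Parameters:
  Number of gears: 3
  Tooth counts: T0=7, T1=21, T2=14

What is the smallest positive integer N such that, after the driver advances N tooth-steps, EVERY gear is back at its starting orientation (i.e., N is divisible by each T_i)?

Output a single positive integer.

Gear k returns to start when N is a multiple of T_k.
All gears at start simultaneously when N is a common multiple of [7, 21, 14]; the smallest such N is lcm(7, 21, 14).
Start: lcm = T0 = 7
Fold in T1=21: gcd(7, 21) = 7; lcm(7, 21) = 7 * 21 / 7 = 147 / 7 = 21
Fold in T2=14: gcd(21, 14) = 7; lcm(21, 14) = 21 * 14 / 7 = 294 / 7 = 42
Full cycle length = 42

Answer: 42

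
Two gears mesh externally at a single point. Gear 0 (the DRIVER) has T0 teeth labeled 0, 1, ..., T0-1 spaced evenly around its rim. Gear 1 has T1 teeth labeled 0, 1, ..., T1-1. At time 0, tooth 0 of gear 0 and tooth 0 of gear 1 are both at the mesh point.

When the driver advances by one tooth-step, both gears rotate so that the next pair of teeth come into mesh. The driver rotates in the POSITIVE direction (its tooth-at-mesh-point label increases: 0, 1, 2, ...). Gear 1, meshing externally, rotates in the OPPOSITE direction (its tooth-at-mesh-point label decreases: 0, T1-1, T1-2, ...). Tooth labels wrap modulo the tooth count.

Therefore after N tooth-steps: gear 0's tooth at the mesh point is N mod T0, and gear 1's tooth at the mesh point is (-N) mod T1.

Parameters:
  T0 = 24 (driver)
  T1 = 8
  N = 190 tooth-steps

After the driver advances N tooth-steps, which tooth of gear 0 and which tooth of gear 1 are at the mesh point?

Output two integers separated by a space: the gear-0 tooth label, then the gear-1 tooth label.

Answer: 22 2

Derivation:
Gear 0 (driver, T0=24): tooth at mesh = N mod T0
  190 = 7 * 24 + 22, so 190 mod 24 = 22
  gear 0 tooth = 22
Gear 1 (driven, T1=8): tooth at mesh = (-N) mod T1
  190 = 23 * 8 + 6, so 190 mod 8 = 6
  (-190) mod 8 = (-6) mod 8 = 8 - 6 = 2
Mesh after 190 steps: gear-0 tooth 22 meets gear-1 tooth 2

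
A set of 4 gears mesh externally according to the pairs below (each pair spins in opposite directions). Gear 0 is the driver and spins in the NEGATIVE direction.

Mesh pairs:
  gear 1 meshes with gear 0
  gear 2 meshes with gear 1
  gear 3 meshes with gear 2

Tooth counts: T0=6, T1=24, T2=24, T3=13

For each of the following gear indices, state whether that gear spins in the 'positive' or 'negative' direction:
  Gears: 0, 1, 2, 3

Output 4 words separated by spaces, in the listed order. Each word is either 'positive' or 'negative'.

Gear 0 (driver): negative (depth 0)
  gear 1: meshes with gear 0 -> depth 1 -> positive (opposite of gear 0)
  gear 2: meshes with gear 1 -> depth 2 -> negative (opposite of gear 1)
  gear 3: meshes with gear 2 -> depth 3 -> positive (opposite of gear 2)
Queried indices 0, 1, 2, 3 -> negative, positive, negative, positive

Answer: negative positive negative positive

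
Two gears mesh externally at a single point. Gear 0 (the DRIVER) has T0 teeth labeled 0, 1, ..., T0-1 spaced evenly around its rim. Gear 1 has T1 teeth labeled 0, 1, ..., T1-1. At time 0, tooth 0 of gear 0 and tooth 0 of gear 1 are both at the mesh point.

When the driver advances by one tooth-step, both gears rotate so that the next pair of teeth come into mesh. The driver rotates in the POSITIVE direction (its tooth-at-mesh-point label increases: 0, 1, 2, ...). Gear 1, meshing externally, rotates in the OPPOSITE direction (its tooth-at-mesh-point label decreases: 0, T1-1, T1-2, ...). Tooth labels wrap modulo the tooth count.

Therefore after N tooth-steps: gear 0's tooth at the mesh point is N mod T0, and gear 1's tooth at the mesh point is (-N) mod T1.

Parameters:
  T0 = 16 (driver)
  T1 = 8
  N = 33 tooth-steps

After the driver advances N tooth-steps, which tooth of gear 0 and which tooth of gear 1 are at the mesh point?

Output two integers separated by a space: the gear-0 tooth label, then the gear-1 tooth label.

Gear 0 (driver, T0=16): tooth at mesh = N mod T0
  33 = 2 * 16 + 1, so 33 mod 16 = 1
  gear 0 tooth = 1
Gear 1 (driven, T1=8): tooth at mesh = (-N) mod T1
  33 = 4 * 8 + 1, so 33 mod 8 = 1
  (-33) mod 8 = (-1) mod 8 = 8 - 1 = 7
Mesh after 33 steps: gear-0 tooth 1 meets gear-1 tooth 7

Answer: 1 7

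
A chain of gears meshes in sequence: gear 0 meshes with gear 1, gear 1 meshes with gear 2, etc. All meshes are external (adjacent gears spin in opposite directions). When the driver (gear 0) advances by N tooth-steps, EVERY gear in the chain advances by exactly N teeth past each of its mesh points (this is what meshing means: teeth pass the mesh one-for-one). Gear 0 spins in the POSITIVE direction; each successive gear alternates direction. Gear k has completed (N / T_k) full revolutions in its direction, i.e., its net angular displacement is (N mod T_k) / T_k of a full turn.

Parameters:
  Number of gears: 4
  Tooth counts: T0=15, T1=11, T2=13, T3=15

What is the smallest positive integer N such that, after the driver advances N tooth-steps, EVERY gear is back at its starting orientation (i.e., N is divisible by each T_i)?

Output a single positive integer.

Gear k returns to start when N is a multiple of T_k.
All gears at start simultaneously when N is a common multiple of [15, 11, 13, 15]; the smallest such N is lcm(15, 11, 13, 15).
Start: lcm = T0 = 15
Fold in T1=11: gcd(15, 11) = 1; lcm(15, 11) = 15 * 11 / 1 = 165 / 1 = 165
Fold in T2=13: gcd(165, 13) = 1; lcm(165, 13) = 165 * 13 / 1 = 2145 / 1 = 2145
Fold in T3=15: gcd(2145, 15) = 15; lcm(2145, 15) = 2145 * 15 / 15 = 32175 / 15 = 2145
Full cycle length = 2145

Answer: 2145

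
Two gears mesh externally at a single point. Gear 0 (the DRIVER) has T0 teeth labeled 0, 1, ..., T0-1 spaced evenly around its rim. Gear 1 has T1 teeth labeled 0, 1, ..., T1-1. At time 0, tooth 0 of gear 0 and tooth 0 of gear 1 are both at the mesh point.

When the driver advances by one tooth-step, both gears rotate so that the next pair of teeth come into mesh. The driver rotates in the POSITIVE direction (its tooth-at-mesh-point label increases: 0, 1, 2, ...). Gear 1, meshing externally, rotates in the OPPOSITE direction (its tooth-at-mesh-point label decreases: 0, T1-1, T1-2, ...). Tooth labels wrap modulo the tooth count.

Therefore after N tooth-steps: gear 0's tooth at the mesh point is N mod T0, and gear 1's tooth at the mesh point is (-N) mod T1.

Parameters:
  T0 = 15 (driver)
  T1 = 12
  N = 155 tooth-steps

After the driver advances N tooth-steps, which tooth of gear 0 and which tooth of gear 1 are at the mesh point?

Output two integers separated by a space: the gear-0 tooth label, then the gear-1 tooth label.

Gear 0 (driver, T0=15): tooth at mesh = N mod T0
  155 = 10 * 15 + 5, so 155 mod 15 = 5
  gear 0 tooth = 5
Gear 1 (driven, T1=12): tooth at mesh = (-N) mod T1
  155 = 12 * 12 + 11, so 155 mod 12 = 11
  (-155) mod 12 = (-11) mod 12 = 12 - 11 = 1
Mesh after 155 steps: gear-0 tooth 5 meets gear-1 tooth 1

Answer: 5 1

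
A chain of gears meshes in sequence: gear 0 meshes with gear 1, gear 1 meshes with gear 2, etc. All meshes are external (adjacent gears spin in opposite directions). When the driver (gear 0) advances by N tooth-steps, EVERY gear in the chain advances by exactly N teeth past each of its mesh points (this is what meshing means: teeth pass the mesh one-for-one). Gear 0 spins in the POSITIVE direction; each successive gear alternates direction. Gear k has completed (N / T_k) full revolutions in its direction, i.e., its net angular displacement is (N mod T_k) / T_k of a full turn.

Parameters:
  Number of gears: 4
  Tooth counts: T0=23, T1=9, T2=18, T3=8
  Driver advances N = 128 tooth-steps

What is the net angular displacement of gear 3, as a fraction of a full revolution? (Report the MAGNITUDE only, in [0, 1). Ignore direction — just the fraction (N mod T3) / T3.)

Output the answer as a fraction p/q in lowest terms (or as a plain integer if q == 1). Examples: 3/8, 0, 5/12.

Chain of 4 gears, tooth counts: [23, 9, 18, 8]
  gear 0: T0=23, direction=positive, advance = 128 mod 23 = 13 teeth = 13/23 turn
  gear 1: T1=9, direction=negative, advance = 128 mod 9 = 2 teeth = 2/9 turn
  gear 2: T2=18, direction=positive, advance = 128 mod 18 = 2 teeth = 2/18 turn
  gear 3: T3=8, direction=negative, advance = 128 mod 8 = 0 teeth = 0/8 turn
Gear 3: 128 mod 8 = 0
Fraction = 0 / 8 = 0/1 (gcd(0,8)=8) = 0

Answer: 0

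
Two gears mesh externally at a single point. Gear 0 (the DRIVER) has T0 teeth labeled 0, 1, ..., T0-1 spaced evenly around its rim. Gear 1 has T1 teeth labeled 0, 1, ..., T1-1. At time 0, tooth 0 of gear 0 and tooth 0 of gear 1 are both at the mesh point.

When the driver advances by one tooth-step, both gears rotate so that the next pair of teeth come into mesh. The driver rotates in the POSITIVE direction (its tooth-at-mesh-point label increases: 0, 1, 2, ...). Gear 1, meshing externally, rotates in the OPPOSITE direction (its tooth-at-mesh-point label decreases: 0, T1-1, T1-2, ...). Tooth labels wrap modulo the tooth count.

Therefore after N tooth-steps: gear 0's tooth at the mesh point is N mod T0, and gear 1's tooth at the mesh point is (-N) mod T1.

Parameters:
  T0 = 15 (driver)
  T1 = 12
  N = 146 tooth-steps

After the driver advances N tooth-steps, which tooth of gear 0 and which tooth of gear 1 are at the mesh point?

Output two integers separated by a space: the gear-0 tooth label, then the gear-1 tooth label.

Answer: 11 10

Derivation:
Gear 0 (driver, T0=15): tooth at mesh = N mod T0
  146 = 9 * 15 + 11, so 146 mod 15 = 11
  gear 0 tooth = 11
Gear 1 (driven, T1=12): tooth at mesh = (-N) mod T1
  146 = 12 * 12 + 2, so 146 mod 12 = 2
  (-146) mod 12 = (-2) mod 12 = 12 - 2 = 10
Mesh after 146 steps: gear-0 tooth 11 meets gear-1 tooth 10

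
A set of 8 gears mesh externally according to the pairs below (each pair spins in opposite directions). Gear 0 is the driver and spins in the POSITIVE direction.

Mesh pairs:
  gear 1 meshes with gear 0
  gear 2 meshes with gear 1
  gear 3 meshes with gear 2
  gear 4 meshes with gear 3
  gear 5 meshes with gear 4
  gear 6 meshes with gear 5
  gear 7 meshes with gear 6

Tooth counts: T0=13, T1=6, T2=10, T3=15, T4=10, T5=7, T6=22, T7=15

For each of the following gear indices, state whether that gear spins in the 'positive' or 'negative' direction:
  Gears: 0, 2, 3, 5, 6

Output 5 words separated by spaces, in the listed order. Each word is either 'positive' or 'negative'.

Answer: positive positive negative negative positive

Derivation:
Gear 0 (driver): positive (depth 0)
  gear 1: meshes with gear 0 -> depth 1 -> negative (opposite of gear 0)
  gear 2: meshes with gear 1 -> depth 2 -> positive (opposite of gear 1)
  gear 3: meshes with gear 2 -> depth 3 -> negative (opposite of gear 2)
  gear 4: meshes with gear 3 -> depth 4 -> positive (opposite of gear 3)
  gear 5: meshes with gear 4 -> depth 5 -> negative (opposite of gear 4)
  gear 6: meshes with gear 5 -> depth 6 -> positive (opposite of gear 5)
  gear 7: meshes with gear 6 -> depth 7 -> negative (opposite of gear 6)
Queried indices 0, 2, 3, 5, 6 -> positive, positive, negative, negative, positive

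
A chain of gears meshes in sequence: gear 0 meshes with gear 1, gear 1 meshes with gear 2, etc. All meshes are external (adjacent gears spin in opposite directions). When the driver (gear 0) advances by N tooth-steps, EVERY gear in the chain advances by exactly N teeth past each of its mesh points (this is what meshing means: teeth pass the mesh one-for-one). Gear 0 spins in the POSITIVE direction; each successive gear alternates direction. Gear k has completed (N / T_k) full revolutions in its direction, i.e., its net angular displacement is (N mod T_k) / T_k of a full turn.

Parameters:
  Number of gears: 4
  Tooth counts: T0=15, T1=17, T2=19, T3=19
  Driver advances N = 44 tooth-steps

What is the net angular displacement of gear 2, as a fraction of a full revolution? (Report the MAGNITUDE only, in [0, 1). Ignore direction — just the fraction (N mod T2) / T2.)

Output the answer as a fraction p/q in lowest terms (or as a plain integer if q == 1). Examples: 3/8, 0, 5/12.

Answer: 6/19

Derivation:
Chain of 4 gears, tooth counts: [15, 17, 19, 19]
  gear 0: T0=15, direction=positive, advance = 44 mod 15 = 14 teeth = 14/15 turn
  gear 1: T1=17, direction=negative, advance = 44 mod 17 = 10 teeth = 10/17 turn
  gear 2: T2=19, direction=positive, advance = 44 mod 19 = 6 teeth = 6/19 turn
  gear 3: T3=19, direction=negative, advance = 44 mod 19 = 6 teeth = 6/19 turn
Gear 2: 44 mod 19 = 6
Fraction = 6 / 19 = 6/19 (gcd(6,19)=1) = 6/19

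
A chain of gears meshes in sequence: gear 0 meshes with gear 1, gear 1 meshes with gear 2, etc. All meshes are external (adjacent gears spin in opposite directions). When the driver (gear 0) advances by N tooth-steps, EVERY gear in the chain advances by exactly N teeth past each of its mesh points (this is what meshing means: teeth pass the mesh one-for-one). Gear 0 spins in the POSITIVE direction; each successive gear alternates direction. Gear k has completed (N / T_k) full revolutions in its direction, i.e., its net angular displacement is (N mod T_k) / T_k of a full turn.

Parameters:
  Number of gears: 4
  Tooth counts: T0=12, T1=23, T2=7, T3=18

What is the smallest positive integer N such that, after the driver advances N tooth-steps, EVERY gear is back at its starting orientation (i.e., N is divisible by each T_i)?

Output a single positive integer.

Answer: 5796

Derivation:
Gear k returns to start when N is a multiple of T_k.
All gears at start simultaneously when N is a common multiple of [12, 23, 7, 18]; the smallest such N is lcm(12, 23, 7, 18).
Start: lcm = T0 = 12
Fold in T1=23: gcd(12, 23) = 1; lcm(12, 23) = 12 * 23 / 1 = 276 / 1 = 276
Fold in T2=7: gcd(276, 7) = 1; lcm(276, 7) = 276 * 7 / 1 = 1932 / 1 = 1932
Fold in T3=18: gcd(1932, 18) = 6; lcm(1932, 18) = 1932 * 18 / 6 = 34776 / 6 = 5796
Full cycle length = 5796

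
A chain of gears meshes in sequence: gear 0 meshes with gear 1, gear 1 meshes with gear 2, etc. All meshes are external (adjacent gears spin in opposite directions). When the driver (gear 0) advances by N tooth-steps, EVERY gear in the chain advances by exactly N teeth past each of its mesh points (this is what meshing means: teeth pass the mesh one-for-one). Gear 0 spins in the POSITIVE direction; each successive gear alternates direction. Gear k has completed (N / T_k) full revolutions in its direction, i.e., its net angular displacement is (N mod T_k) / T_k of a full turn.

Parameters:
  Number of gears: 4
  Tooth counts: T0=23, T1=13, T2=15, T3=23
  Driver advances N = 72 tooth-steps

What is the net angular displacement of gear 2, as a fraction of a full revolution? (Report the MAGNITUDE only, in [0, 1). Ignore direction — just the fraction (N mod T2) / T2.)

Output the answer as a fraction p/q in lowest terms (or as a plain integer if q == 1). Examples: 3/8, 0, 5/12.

Answer: 4/5

Derivation:
Chain of 4 gears, tooth counts: [23, 13, 15, 23]
  gear 0: T0=23, direction=positive, advance = 72 mod 23 = 3 teeth = 3/23 turn
  gear 1: T1=13, direction=negative, advance = 72 mod 13 = 7 teeth = 7/13 turn
  gear 2: T2=15, direction=positive, advance = 72 mod 15 = 12 teeth = 12/15 turn
  gear 3: T3=23, direction=negative, advance = 72 mod 23 = 3 teeth = 3/23 turn
Gear 2: 72 mod 15 = 12
Fraction = 12 / 15 = 4/5 (gcd(12,15)=3) = 4/5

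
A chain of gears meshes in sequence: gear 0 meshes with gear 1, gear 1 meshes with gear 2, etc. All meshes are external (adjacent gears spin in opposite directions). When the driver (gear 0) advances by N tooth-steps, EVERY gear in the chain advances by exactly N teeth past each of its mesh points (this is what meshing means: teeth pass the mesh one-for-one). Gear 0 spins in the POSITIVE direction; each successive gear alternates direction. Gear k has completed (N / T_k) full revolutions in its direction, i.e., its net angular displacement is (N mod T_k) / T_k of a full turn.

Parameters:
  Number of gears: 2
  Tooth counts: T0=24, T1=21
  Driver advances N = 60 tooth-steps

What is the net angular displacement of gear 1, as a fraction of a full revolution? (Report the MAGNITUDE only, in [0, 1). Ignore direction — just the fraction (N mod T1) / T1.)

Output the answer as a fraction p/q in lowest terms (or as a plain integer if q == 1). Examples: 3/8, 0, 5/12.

Chain of 2 gears, tooth counts: [24, 21]
  gear 0: T0=24, direction=positive, advance = 60 mod 24 = 12 teeth = 12/24 turn
  gear 1: T1=21, direction=negative, advance = 60 mod 21 = 18 teeth = 18/21 turn
Gear 1: 60 mod 21 = 18
Fraction = 18 / 21 = 6/7 (gcd(18,21)=3) = 6/7

Answer: 6/7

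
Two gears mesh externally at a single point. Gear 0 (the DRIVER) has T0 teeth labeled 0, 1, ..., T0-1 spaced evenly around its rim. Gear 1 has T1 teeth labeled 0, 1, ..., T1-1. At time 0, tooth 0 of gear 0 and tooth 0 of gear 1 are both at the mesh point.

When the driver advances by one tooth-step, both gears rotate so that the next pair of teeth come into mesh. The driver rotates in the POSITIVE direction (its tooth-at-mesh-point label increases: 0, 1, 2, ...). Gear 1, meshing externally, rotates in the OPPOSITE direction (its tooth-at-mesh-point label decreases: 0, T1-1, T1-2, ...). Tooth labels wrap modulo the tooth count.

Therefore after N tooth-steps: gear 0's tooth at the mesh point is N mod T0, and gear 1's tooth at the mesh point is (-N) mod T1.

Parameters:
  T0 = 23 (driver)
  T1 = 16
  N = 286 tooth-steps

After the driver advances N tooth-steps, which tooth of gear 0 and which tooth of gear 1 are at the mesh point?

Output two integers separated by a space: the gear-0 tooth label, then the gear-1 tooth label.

Answer: 10 2

Derivation:
Gear 0 (driver, T0=23): tooth at mesh = N mod T0
  286 = 12 * 23 + 10, so 286 mod 23 = 10
  gear 0 tooth = 10
Gear 1 (driven, T1=16): tooth at mesh = (-N) mod T1
  286 = 17 * 16 + 14, so 286 mod 16 = 14
  (-286) mod 16 = (-14) mod 16 = 16 - 14 = 2
Mesh after 286 steps: gear-0 tooth 10 meets gear-1 tooth 2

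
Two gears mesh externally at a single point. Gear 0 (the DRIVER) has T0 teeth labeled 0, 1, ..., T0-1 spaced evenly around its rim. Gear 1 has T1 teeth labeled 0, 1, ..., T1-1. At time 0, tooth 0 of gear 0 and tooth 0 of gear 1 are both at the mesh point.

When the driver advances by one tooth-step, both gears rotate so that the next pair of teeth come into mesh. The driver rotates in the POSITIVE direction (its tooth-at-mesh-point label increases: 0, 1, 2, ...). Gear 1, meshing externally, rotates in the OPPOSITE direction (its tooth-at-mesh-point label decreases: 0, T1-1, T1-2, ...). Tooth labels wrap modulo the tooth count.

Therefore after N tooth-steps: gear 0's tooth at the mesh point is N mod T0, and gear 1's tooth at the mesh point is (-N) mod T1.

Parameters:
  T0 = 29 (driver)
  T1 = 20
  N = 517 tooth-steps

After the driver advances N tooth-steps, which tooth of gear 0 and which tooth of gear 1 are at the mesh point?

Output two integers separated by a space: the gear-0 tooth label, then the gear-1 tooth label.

Gear 0 (driver, T0=29): tooth at mesh = N mod T0
  517 = 17 * 29 + 24, so 517 mod 29 = 24
  gear 0 tooth = 24
Gear 1 (driven, T1=20): tooth at mesh = (-N) mod T1
  517 = 25 * 20 + 17, so 517 mod 20 = 17
  (-517) mod 20 = (-17) mod 20 = 20 - 17 = 3
Mesh after 517 steps: gear-0 tooth 24 meets gear-1 tooth 3

Answer: 24 3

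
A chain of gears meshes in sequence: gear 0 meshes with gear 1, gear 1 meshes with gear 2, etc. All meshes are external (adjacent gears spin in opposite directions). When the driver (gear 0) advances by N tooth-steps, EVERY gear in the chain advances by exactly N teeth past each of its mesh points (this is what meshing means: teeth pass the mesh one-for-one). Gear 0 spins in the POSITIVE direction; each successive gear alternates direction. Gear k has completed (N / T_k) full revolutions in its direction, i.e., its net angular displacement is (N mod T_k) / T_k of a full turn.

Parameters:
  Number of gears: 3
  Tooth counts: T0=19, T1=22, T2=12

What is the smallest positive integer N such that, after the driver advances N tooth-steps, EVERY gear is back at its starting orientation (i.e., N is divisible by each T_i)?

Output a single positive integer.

Gear k returns to start when N is a multiple of T_k.
All gears at start simultaneously when N is a common multiple of [19, 22, 12]; the smallest such N is lcm(19, 22, 12).
Start: lcm = T0 = 19
Fold in T1=22: gcd(19, 22) = 1; lcm(19, 22) = 19 * 22 / 1 = 418 / 1 = 418
Fold in T2=12: gcd(418, 12) = 2; lcm(418, 12) = 418 * 12 / 2 = 5016 / 2 = 2508
Full cycle length = 2508

Answer: 2508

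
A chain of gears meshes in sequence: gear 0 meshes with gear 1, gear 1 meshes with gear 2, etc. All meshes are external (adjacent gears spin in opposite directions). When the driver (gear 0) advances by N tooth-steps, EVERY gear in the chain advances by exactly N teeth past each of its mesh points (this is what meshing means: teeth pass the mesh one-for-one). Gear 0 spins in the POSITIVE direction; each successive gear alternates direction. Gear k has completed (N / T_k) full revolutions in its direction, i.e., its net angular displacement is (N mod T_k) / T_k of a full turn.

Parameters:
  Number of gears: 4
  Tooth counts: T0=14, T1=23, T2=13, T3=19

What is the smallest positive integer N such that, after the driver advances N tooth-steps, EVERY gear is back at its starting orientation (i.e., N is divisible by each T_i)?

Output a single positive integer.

Gear k returns to start when N is a multiple of T_k.
All gears at start simultaneously when N is a common multiple of [14, 23, 13, 19]; the smallest such N is lcm(14, 23, 13, 19).
Start: lcm = T0 = 14
Fold in T1=23: gcd(14, 23) = 1; lcm(14, 23) = 14 * 23 / 1 = 322 / 1 = 322
Fold in T2=13: gcd(322, 13) = 1; lcm(322, 13) = 322 * 13 / 1 = 4186 / 1 = 4186
Fold in T3=19: gcd(4186, 19) = 1; lcm(4186, 19) = 4186 * 19 / 1 = 79534 / 1 = 79534
Full cycle length = 79534

Answer: 79534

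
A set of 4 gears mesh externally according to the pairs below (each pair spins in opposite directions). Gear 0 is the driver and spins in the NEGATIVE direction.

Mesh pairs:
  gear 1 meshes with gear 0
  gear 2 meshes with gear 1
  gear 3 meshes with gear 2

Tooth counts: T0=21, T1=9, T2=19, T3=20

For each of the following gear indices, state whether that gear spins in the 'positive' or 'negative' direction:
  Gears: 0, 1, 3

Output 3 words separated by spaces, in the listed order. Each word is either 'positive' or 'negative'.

Answer: negative positive positive

Derivation:
Gear 0 (driver): negative (depth 0)
  gear 1: meshes with gear 0 -> depth 1 -> positive (opposite of gear 0)
  gear 2: meshes with gear 1 -> depth 2 -> negative (opposite of gear 1)
  gear 3: meshes with gear 2 -> depth 3 -> positive (opposite of gear 2)
Queried indices 0, 1, 3 -> negative, positive, positive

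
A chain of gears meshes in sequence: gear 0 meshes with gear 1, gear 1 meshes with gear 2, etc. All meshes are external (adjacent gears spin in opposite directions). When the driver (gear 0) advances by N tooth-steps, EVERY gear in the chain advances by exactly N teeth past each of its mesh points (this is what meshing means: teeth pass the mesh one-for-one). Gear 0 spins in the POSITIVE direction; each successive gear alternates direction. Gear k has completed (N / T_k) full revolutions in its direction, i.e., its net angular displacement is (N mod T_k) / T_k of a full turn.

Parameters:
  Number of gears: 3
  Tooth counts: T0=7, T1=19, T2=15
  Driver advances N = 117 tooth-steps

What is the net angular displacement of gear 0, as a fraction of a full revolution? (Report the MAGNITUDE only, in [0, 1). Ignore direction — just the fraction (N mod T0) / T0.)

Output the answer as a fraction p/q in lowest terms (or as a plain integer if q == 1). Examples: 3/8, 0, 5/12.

Chain of 3 gears, tooth counts: [7, 19, 15]
  gear 0: T0=7, direction=positive, advance = 117 mod 7 = 5 teeth = 5/7 turn
  gear 1: T1=19, direction=negative, advance = 117 mod 19 = 3 teeth = 3/19 turn
  gear 2: T2=15, direction=positive, advance = 117 mod 15 = 12 teeth = 12/15 turn
Gear 0: 117 mod 7 = 5
Fraction = 5 / 7 = 5/7 (gcd(5,7)=1) = 5/7

Answer: 5/7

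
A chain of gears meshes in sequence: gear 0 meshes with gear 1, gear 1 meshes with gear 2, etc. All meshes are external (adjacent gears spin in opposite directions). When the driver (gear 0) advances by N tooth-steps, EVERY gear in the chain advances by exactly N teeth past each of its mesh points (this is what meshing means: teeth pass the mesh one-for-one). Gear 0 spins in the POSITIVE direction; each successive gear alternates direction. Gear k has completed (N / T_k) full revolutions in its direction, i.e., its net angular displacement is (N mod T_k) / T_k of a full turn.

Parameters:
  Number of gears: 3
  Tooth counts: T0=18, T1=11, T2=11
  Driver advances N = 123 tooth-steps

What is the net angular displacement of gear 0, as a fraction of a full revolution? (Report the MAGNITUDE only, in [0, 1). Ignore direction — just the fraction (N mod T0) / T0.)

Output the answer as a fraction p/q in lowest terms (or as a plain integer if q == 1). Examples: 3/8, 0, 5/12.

Chain of 3 gears, tooth counts: [18, 11, 11]
  gear 0: T0=18, direction=positive, advance = 123 mod 18 = 15 teeth = 15/18 turn
  gear 1: T1=11, direction=negative, advance = 123 mod 11 = 2 teeth = 2/11 turn
  gear 2: T2=11, direction=positive, advance = 123 mod 11 = 2 teeth = 2/11 turn
Gear 0: 123 mod 18 = 15
Fraction = 15 / 18 = 5/6 (gcd(15,18)=3) = 5/6

Answer: 5/6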